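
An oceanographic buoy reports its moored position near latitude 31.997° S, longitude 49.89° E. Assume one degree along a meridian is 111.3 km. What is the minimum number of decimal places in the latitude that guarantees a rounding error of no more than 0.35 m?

One degree of latitude covers 111300 m.
N decimal places → at most half a unit in the last place, 0.5 × 10⁻ᴺ° = 111300/2 × 10⁻ᴺ m.
Setting 55650 × 10⁻ᴺ ≤ 0.35 gives 10ᴺ ≥ 1.59e+05, i.e. N ≥ 5.20.
N = 5 would give 0.556 m (too coarse); N = 6 gives 0.0556 m ≤ 0.35 m.

6 decimal places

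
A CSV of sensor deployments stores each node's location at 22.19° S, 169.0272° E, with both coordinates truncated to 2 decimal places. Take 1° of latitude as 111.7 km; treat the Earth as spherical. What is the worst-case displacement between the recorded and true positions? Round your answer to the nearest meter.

Truncating at 2 decimal places can drop up to a full unit in the last place, so each coordinate may be off by as much as 0.01°.
Latitude error → 0.01 × 111700 = 1117 m along the meridian.
E–W at 22.19°: 0.01° × 111700 × cos 22.19° = 0.01 × 111700 × 0.9259 ≈ 1034.27 m.
Worst case both components are at the extreme and orthogonal: √(1117² + 1034.27²) ≈ 1522.3 m.

1522 meters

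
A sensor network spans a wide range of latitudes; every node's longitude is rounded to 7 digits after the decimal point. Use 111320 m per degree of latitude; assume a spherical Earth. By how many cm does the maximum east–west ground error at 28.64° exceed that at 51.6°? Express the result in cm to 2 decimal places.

Rounding to 7 decimal places leaves the longitude within ±5e-08° of the true value.
At 28.64°: 5e-08° × 111320 × cos 28.64° = 5e-08 × 111320 × 0.8776 ≈ 0.004885 m.
At 51.6°: 5e-08° × 111320 × cos 51.6° = 5e-08 × 111320 × 0.6211 ≈ 0.0034573 m.
So the lower-latitude error exceeds the higher by 0.004885 − 0.0034573 = 0.0014277 m.
That is 0.00142768 m = 0.14277 cm.

0.14 cm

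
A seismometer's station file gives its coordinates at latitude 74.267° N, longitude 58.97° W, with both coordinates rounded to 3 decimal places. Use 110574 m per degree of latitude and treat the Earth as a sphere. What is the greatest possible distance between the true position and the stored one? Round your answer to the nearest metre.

57 metres

Rounding to 3 decimal places leaves each coordinate within ±0.0005° of the true value.
N–S: 0.0005° × 110574 m/° = 55.287 m.
E–W at 74.267°: 0.0005° × 110574 × cos 74.267° = 0.0005 × 110574 × 0.2712 ≈ 14.9913 m.
Combining orthogonally: (55.287² + 14.9913²)^½ ≈ 57.2834 m.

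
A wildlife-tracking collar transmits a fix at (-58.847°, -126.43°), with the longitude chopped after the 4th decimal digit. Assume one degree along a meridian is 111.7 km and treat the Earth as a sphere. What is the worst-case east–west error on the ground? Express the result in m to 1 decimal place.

Truncating at 4 decimal places can drop up to a full unit in the last place, so the longitude may be off by as much as 0.0001°.
Parallels shrink by cos φ, so at 58.847° a degree of longitude is 111700 × 0.5173 ≈ 57785.2 m.
East–west error: 0.0001° × 57785.2 m/° ≈ 5.77852 m.

5.8 m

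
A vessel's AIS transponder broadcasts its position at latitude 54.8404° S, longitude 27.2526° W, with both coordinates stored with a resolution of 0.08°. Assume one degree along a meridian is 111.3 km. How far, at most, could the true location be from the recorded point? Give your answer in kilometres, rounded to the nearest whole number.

With a 0.08° grid the true value lies within half a step, ±0.08°/2 = ±0.04°, of the stored one.
North–south component: 0.04° × 111300 = 4452 m.
E–W at 54.8404°: 0.04° × 111300 × cos 54.8404° = 0.04 × 111300 × 0.5759 ≈ 2563.71 m.
Worst case both components are at the extreme and orthogonal: √(4452² + 2563.71²) ≈ 5137.4 m.
That is 5137.4 m = 5.1374 km.

5 kilometres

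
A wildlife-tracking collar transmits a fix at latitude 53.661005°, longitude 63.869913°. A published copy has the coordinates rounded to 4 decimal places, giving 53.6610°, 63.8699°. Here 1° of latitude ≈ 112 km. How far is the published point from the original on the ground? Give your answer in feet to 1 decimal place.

3.4 feet

The latitude changed by +0.000005° and the longitude by +0.000013°.
N–S: 0.000005° × 112000 m/° = 0.56 m.
East–west at this latitude: 0.000013° × 112000 × cos 53.661° ≈ 0.000013 × 66366.9 = 0.86277 m.
Hypotenuse of the two orthogonal shifts: √(0.56² + 0.86277²) = 1.02858 m.
Converting: 1.02858 m × 3.2808 ft/m ≈ 3.3746 ft.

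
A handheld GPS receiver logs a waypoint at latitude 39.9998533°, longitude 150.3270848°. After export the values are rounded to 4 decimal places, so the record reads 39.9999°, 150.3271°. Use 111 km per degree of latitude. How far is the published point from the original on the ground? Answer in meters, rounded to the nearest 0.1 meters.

The latitude changed by -0.0000467° and the longitude by -0.0000152°.
N–S: -0.0000467° × 111000 m/° = -5.1837 m.
E–W at 39.9999°: -0.0000152° × 111000 × cos 39.9999° = -0.0000152 × 111000 × 0.7660 ≈ -1.29247 m.
Distance: √(5.1837² + 1.29247²) ≈ 5.3424 m.

5.3 meters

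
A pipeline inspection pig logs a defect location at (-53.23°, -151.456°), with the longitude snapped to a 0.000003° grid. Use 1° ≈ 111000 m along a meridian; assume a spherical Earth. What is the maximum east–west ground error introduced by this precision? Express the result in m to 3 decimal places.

With a 0.000003° grid the true value lies within half a step, ±0.000003°/2 = ±1.5e-06°, of the stored one.
Parallels shrink by cos φ, so at 53.23° a degree of longitude is 111000 × 0.5986 ≈ 66445.1 m.
So at most 1.5e-06° × 66445.1 ≈ 0.0996676 m east–west.

0.100 m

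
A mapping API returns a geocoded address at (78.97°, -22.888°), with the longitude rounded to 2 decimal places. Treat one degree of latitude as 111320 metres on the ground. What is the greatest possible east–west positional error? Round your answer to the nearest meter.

Rounding to 2 decimal places leaves the longitude within ±0.005° of the true value.
Parallels shrink by cos φ, so at 78.97° a degree of longitude is 111320 × 0.1913 ≈ 21298.1 m.
So at most 0.005° × 21298.1 ≈ 106.49 m east–west.

106 meters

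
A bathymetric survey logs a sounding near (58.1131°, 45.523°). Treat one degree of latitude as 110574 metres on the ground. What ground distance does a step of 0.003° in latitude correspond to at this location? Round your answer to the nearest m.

332 m

0.003° × 110574 m/° = 331.722 m.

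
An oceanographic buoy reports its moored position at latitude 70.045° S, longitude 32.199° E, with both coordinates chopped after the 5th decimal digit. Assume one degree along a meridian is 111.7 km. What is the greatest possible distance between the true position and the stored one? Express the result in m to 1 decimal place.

1.2 m

Truncating at 5 decimal places can drop up to a full unit in the last place, so each coordinate may be off by as much as 1e-05°.
N–S: 1e-05° × 111700 m/° = 1.117 m.
East–west component at 70.045°: 1e-05° × 111700 × cos 70.045° ≈ 1e-05 × 38121.2 ≈ 0.381212 m.
Worst case both components are at the extreme and orthogonal: √(1.117² + 0.381212²) ≈ 1.18026 m.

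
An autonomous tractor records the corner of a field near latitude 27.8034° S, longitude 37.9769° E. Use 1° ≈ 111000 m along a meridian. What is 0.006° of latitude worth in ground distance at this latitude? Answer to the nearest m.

0.006° × 111000 m/° = 666 m.

666 m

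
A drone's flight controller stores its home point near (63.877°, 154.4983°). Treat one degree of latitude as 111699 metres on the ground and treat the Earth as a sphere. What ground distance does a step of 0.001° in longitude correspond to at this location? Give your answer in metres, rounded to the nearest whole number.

49 metres

0.001° of longitude at 63.877° is 0.001 × 111699 × cos 63.877° ≈ 0.001 × 49181 = 49.181 m.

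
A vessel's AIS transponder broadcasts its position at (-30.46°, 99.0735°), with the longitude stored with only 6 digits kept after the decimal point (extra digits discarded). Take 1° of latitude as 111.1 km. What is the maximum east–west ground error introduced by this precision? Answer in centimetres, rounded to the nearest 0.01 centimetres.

Truncating at 6 decimal places can drop up to a full unit in the last place, so the longitude may be off by as much as 1e-06°.
Parallels shrink by cos φ, so at 30.46° a degree of longitude is 111100 × 0.8620 ≈ 95766.3 m.
So at most 1e-06° × 95766.3 ≈ 0.0957663 m east–west.
That is 0.0957663 m = 9.5766 cm.

9.58 centimetres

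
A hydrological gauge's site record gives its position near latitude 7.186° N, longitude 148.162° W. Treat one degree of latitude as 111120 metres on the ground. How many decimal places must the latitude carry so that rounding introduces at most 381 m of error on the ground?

One degree of latitude covers 111120 m.
Rounding to N decimal places gives at most 0.5 × 10⁻ᴺ degrees of error, i.e. 0.5 × 10⁻ᴺ × 111120 m.
Need 0.5 × 111120 × 10⁻ᴺ ≤ 381 → 10⁻ᴺ ≤ 6.857e-03, so N ≥ 2.16.
At 2 places the error can reach 556 m, but 3 places keeps it to 55.6 m.

3 decimal places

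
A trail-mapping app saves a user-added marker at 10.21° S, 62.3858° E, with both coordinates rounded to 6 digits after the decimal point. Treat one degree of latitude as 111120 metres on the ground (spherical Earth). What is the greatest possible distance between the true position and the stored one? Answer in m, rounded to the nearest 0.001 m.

Rounding to 6 decimal places leaves each coordinate within ±5e-07° of the true value.
North–south component: 5e-07° × 111120 = 0.05556 m.
Longitude error → 5e-07 × 111120 × cos 10.21° = 5e-07 × 111120 × 0.9842 ≈ 0.0546802 m.
Combining orthogonally: (0.05556² + 0.0546802²)^½ ≈ 0.0779541 m.

0.078 m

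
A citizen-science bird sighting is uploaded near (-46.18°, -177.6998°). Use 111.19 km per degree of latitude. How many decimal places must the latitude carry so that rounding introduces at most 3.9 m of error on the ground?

One degree of latitude covers 111190 m.
Rounding to N decimal places gives at most 0.5 × 10⁻ᴺ degrees of error, i.e. 0.5 × 10⁻ᴺ × 111190 m.
Need 0.5 × 111190 × 10⁻ᴺ ≤ 3.9 → 10⁻ᴺ ≤ 7.015e-05, so N ≥ 4.15.
So 5 decimal places suffice (0.556 m); 4 would allow up to 5.56 m.

5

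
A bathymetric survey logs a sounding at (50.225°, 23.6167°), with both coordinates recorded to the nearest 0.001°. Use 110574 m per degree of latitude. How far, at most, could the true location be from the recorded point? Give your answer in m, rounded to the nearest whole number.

66 m

Rounding to 3 decimal places leaves each coordinate within ±0.0005° of the true value.
Latitude error → 0.0005 × 110574 = 55.287 m along the meridian.
East–west component at 50.225°: 0.0005° × 110574 × cos 50.225° ≈ 0.0005 × 70742.4 ≈ 35.3712 m.
Combining orthogonally: (55.287² + 35.3712²)^½ ≈ 65.6336 m.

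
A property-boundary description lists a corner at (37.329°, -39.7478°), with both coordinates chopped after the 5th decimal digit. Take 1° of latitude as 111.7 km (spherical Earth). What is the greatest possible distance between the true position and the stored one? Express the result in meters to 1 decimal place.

Truncating at 5 decimal places can drop up to a full unit in the last place, so each coordinate may be off by as much as 1e-05°.
Latitude error → 1e-05 × 111700 = 1.117 m along the meridian.
Longitude error → 1e-05 × 111700 × cos 37.329° = 1e-05 × 111700 × 0.7952 ≈ 0.888201 m.
Combining orthogonally: (1.117² + 0.888201²)^½ ≈ 1.42709 m.

1.4 meters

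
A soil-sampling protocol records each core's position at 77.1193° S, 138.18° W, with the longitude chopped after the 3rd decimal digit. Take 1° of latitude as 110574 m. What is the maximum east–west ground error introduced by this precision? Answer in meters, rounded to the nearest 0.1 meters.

24.6 meters

Truncating at 3 decimal places can drop up to a full unit in the last place, so the longitude may be off by as much as 0.001°.
At latitude 77.1193° a degree of longitude spans 110574 m × cos 77.1193° = 110574 × 0.2229 ≈ 24649.4 m.
East–west error: 0.001° × 24649.4 m/° ≈ 24.6494 m.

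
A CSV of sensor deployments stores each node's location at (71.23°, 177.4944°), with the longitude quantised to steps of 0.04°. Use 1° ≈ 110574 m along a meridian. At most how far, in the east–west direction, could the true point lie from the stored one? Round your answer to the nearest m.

With a 0.04° grid the true value lies within half a step, ±0.04°/2 = ±0.02°, of the stored one.
One degree of longitude at 71.23° is 110574 × cos 71.23° ≈ 110574 × 0.3218 = 35579.4 m.
So at most 0.02° × 35579.4 ≈ 711.588 m east–west.

712 m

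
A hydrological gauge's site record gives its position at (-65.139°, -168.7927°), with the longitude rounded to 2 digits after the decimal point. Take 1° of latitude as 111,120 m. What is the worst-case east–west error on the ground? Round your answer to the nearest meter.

Rounding to 2 decimal places leaves the longitude within ±0.005° of the true value.
Parallels shrink by cos φ, so at 65.139° a degree of longitude is 111120 × 0.4204 ≈ 46716.9 m.
East–west error: 0.005° × 46716.9 m/° ≈ 233.584 m.

234 meters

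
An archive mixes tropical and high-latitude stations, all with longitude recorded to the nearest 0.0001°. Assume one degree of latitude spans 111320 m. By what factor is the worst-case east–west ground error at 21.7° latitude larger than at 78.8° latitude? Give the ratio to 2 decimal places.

4.78

Rounding to 4 decimal places leaves the longitude within ±5e-05° of the true value.
At 21.7°: 5e-05° × 111320 × cos 21.7° = 5e-05 × 111320 × 0.9291 ≈ 5.1716 m.
At 78.8°: 5e-05° × 111320 × cos 78.8° = 5e-05 × 111320 × 0.1942 ≈ 1.0811 m.
Ratio: 5.1716 / 1.0811 = cos 21.7° / cos 78.8° ≈ 4.7836.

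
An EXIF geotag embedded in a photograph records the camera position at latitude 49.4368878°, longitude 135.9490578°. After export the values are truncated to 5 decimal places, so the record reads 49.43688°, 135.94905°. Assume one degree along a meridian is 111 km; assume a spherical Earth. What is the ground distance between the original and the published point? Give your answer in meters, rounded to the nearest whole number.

1 meters

The latitude changed by +0.0000078° and the longitude by +0.0000078°.
North–south shift: 0.0000078 × 111000 = 0.8658 m.
E–W at 49.4369°: 0.0000078° × 111000 × cos 49.4369° = 0.0000078 × 111000 × 0.6503 ≈ 0.563017 m.
Combined displacement = (0.8658² + 0.563017²)^½ ≈ 1.03276 m.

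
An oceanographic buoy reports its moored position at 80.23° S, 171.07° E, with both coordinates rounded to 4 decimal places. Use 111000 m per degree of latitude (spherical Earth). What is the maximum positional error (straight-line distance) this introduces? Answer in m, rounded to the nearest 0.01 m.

Rounding to 4 decimal places leaves each coordinate within ±5e-05° of the true value.
Latitude error → 5e-05 × 111000 = 5.55 m along the meridian.
East–west component at 80.23°: 5e-05° × 111000 × cos 80.23° ≈ 5e-05 × 18836 ≈ 0.941799 m.
Worst case both components are at the extreme and orthogonal: √(5.55² + 0.941799²) ≈ 5.62934 m.

5.63 m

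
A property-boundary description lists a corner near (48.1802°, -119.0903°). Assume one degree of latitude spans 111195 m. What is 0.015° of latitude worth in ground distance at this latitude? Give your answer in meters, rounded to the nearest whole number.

Along a meridian 0.015° is 0.015 × 111195 = 1667.92 m.

1668 meters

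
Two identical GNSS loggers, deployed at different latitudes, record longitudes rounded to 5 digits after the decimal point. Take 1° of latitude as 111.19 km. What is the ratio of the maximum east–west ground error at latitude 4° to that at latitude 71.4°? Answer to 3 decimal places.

3.128

Rounding to 5 decimal places leaves the longitude within ±5e-06° of the true value.
Error at 4° = 5e-06° × 111190 × cos 4° ≈ 0.55595 × 0.9976 = 0.5546 m.
At 71.4°: 5e-06° × 111190 × cos 71.4° = 5e-06 × 111190 × 0.3190 ≈ 0.17733 m.
The ratio reduces to cos 4° / cos 71.4° = 0.9976/0.3190 ≈ 3.1276.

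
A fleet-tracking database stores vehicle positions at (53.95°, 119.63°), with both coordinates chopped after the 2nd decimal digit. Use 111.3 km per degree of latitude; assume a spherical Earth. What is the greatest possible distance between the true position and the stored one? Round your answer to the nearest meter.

1291 meters

Truncating at 2 decimal places can drop up to a full unit in the last place, so each coordinate may be off by as much as 0.01°.
Latitude error → 0.01 × 111300 = 1113 m along the meridian.
East–west component at 53.95°: 0.01° × 111300 × cos 53.95° ≈ 0.01 × 65499.1 ≈ 654.991 m.
Combining orthogonally: (1113² + 654.991²)^½ ≈ 1291.43 m.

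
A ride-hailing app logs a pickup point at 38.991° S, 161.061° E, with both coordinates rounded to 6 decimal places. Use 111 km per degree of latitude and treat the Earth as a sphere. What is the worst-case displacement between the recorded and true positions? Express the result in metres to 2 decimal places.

Rounding to 6 decimal places leaves each coordinate within ±5e-07° of the true value.
North–south component: 5e-07° × 111000 = 0.0555 m.
Longitude error → 5e-07 × 111000 × cos 38.991° = 5e-07 × 111000 × 0.7772 ≈ 0.0431371 m.
Worst case both components are at the extreme and orthogonal: √(0.0555² + 0.0431371²) ≈ 0.0702927 m.

0.07 metres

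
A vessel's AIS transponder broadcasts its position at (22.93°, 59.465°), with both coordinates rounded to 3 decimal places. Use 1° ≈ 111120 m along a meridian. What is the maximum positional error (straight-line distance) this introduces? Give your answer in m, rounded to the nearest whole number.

76 m

Rounding to 3 decimal places leaves each coordinate within ±0.0005° of the true value.
North–south component: 0.0005° × 111120 = 55.56 m.
Longitude error → 0.0005 × 111120 × cos 22.93° = 0.0005 × 111120 × 0.9210 ≈ 51.1697 m.
The two errors are perpendicular, so the maximum displacement is √(55.56² + 51.1697²) ≈ 75.5331 m.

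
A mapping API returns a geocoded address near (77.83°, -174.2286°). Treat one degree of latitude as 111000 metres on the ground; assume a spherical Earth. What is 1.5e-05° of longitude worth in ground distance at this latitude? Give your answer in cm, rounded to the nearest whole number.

35 cm

One degree of longitude here spans 111000 × cos 77.83° = 111000 × 0.2108 ≈ 23400.2 m; 1.5e-05° of that is 0.351004 m.
That is 0.351004 m = 35.1 cm.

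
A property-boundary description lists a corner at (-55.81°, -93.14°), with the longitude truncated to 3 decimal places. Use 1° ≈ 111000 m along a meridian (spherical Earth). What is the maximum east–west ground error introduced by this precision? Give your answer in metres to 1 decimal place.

Truncating at 3 decimal places can drop up to a full unit in the last place, so the longitude may be off by as much as 0.001°.
At latitude 55.81° a degree of longitude spans 111000 m × cos 55.81° = 111000 × 0.5619 ≈ 62375.2 m.
East–west error: 0.001° × 62375.2 m/° ≈ 62.3752 m.

62.4 metres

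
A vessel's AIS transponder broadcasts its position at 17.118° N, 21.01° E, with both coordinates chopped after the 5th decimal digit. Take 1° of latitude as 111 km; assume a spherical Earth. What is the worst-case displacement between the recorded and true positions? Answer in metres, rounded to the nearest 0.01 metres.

Truncating at 5 decimal places can drop up to a full unit in the last place, so each coordinate may be off by as much as 1e-05°.
N–S: 1e-05° × 111000 m/° = 1.11 m.
East–west component at 17.118°: 1e-05° × 111000 × cos 17.118° ≈ 1e-05 × 106083 ≈ 1.06083 m.
Combining orthogonally: (1.11² + 1.06083²)^½ ≈ 1.5354 m.

1.54 metres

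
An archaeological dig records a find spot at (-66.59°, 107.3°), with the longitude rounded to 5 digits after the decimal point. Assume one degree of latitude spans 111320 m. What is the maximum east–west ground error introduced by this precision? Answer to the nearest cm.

Rounding to 5 decimal places leaves the longitude within ±5e-06° of the true value.
One degree of longitude at 66.59° is 111320 × cos 66.59° ≈ 111320 × 0.3973 = 44228.3 m.
East–west error: 5e-06° × 44228.3 m/° ≈ 0.221142 m.
That is 0.221142 m = 22.114 cm.

22 cm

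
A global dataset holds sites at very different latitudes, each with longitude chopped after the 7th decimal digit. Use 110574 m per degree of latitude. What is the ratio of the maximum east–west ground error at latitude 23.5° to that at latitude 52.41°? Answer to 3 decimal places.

1.503

Truncating at 7 decimal places can drop up to a full unit in the last place, so the longitude may be off by as much as 1e-07°.
Error at 23.5° = 1e-07° × 110574 × cos 23.5° ≈ 0.011057 × 0.9171 = 0.01014 m.
At 52.41°: 1e-07° × 110574 × cos 52.41° = 1e-07 × 110574 × 0.6100 ≈ 0.0067451 m.
The ratio reduces to cos 23.5° / cos 52.41° = 0.9171/0.6100 ≈ 1.5034.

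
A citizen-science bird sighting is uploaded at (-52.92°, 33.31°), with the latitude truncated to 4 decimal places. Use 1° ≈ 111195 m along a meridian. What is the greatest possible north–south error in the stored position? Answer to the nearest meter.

11 meters

Truncating at 4 decimal places can drop up to a full unit in the last place, so the latitude may be off by as much as 0.0001°.
North–south distance: 0.0001° × 111195 m/° = 11.1195 m.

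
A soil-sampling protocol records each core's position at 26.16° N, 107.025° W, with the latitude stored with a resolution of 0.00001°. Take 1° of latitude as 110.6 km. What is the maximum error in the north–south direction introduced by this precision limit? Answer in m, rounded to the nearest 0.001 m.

0.553 m

With a 0.00001° grid the true value lies within half a step, ±0.00001°/2 = ±5e-06°, of the stored one.
North–south distance: 5e-06° × 110600 m/° = 0.553 m.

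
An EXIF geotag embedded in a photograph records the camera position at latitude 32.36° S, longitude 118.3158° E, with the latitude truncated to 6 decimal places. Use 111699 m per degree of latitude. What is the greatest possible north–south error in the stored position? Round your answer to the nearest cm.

Truncating at 6 decimal places can drop up to a full unit in the last place, so the latitude may be off by as much as 1e-06°.
So the N–S error is at most 1e-06 × 111699 = 0.111699 m.
That is 0.111699 m = 11.17 cm.

11 cm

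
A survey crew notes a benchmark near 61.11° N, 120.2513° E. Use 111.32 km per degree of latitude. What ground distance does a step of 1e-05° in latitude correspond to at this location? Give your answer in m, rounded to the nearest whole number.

Along a meridian 1e-05° is 1e-05 × 111320 = 1.1132 m.

1 m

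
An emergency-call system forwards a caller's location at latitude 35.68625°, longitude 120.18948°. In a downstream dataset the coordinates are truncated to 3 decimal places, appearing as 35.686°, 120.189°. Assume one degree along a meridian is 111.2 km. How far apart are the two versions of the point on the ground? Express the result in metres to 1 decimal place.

Δlat = 35.68625 − 35.686 = +0.00025°; Δlon = 120.18948 − 120.189 = +0.00048°.
N–S: 0.00025° × 111200 m/° = 27.8 m.
E–W at 35.686°: 0.00048° × 111200 × cos 35.686° = 0.00048 × 111200 × 0.8122 ≈ 43.3534 m.
Hypotenuse of the two orthogonal shifts: √(27.8² + 43.3534²) = 51.501 m.

51.5 metres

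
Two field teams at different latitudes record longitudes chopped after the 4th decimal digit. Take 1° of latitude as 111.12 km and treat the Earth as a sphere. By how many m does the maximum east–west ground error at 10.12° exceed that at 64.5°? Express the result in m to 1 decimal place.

6.2 m

Truncating at 4 decimal places can drop up to a full unit in the last place, so the longitude may be off by as much as 0.0001°.
At 10.12°: 0.0001° × 111120 × cos 10.12° = 0.0001 × 111120 × 0.9844 ≈ 10.939 m.
Error at 64.5° = 0.0001° × 111120 × cos 64.5° ≈ 11.112 × 0.4305 = 4.7838 m.
So the lower-latitude error exceeds the higher by 10.939 − 4.7838 = 6.1553 m.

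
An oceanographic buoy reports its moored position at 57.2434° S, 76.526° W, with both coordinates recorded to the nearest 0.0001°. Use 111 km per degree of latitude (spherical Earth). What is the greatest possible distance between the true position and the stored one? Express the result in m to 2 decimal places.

6.31 m

Rounding to 4 decimal places leaves each coordinate within ±5e-05° of the true value.
N–S: 5e-05° × 111000 m/° = 5.55 m.
East–west component at 57.2434°: 5e-05° × 111000 × cos 57.2434° ≈ 5e-05 × 60058.9 ≈ 3.00295 m.
The two errors are perpendicular, so the maximum displacement is √(5.55² + 3.00295²) ≈ 6.31032 m.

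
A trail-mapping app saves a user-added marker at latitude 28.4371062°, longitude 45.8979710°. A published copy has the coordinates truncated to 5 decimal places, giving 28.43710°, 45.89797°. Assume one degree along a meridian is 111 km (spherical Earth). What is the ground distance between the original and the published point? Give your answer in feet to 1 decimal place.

Δlat = 28.4371062 − 28.43710 = +0.0000062°; Δlon = 45.8979710 − 45.89797 = +0.0000010°.
North–south shift: 0.0000062 × 111000 = 0.6882 m.
E–W at 28.4371°: 0.0000010° × 111000 × cos 28.4371° = 0.0000010 × 111000 × 0.8793 ≈ 0.0976068 m.
Combined displacement = (0.6882² + 0.0976068²)^½ ≈ 0.695087 m.
In feet: 0.695087 m ÷ 0.3048 ≈ 2.2805 ft.

2.3 feet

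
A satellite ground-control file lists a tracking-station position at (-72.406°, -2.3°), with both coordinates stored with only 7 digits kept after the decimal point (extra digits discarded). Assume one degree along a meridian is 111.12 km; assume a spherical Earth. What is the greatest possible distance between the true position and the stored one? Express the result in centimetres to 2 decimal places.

Truncating at 7 decimal places can drop up to a full unit in the last place, so each coordinate may be off by as much as 1e-07°.
N–S: 1e-07° × 111120 m/° = 0.011112 m.
Longitude error → 1e-07 × 111120 × cos 72.406° = 1e-07 × 111120 × 0.3023 ≈ 0.00335883 m.
Worst case both components are at the extreme and orthogonal: √(0.011112² + 0.00335883²) ≈ 0.0116085 m.
That is 0.0116085 m = 1.1609 cm.

1.16 centimetres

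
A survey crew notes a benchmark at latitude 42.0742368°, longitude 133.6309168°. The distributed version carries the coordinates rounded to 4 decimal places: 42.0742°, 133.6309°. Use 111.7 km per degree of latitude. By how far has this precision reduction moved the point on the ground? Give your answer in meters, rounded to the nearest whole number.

4 meters

Δlat = 42.0742368 − 42.0742 = +0.0000368°; Δlon = 133.6309168 − 133.6309 = +0.0000168°.
N–S: 0.0000368° × 111700 m/° = 4.11056 m.
East–west at this latitude: 0.0000168° × 111700 × cos 42.0742° ≈ 0.0000168 × 82912.4 = 1.39293 m.
Distance: √(4.11056² + 1.39293²) ≈ 4.34016 m.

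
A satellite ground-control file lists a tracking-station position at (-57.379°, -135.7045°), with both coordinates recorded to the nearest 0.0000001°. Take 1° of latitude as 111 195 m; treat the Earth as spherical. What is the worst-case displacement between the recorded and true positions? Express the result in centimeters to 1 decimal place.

Rounding to 7 decimal places leaves each coordinate within ±5e-08° of the true value.
Latitude error → 5e-08 × 111195 = 0.00555975 m along the meridian.
East–west component at 57.379°: 5e-08° × 111195 × cos 57.379° ≈ 5e-08 × 59942.9 ≈ 0.00299715 m.
Worst case both components are at the extreme and orthogonal: √(0.00555975² + 0.00299715²) ≈ 0.00631615 m.
That is 0.00631615 m = 0.63161 cm.

0.6 centimeters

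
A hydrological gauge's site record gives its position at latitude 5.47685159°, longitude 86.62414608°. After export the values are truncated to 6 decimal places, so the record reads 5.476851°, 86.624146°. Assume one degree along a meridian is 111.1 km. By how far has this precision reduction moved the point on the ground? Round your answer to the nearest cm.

7 cm

Δlat = 5.47685159 − 5.476851 = +0.00000059°; Δlon = 86.62414608 − 86.624146 = +0.00000008°.
N–S: 0.00000059° × 111100 m/° = 0.065549 m.
East–west at this latitude: 0.00000008° × 111100 × cos 5.47685° ≈ 0.00000008 × 110593 = 0.00884743 m.
Hypotenuse of the two orthogonal shifts: √(0.065549² + 0.00884743²) = 0.0661434 m.
That is 0.0661434 m = 6.6143 cm.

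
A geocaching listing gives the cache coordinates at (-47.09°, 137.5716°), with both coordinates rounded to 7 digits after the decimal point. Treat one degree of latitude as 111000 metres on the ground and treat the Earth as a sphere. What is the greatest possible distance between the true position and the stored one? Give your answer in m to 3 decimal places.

0.007 m

Rounding to 7 decimal places leaves each coordinate within ±5e-08° of the true value.
North–south component: 5e-08° × 111000 = 0.00555 m.
East–west component at 47.09°: 5e-08° × 111000 × cos 47.09° ≈ 5e-08 × 75574.2 ≈ 0.00377871 m.
Combining orthogonally: (0.00555² + 0.00377871²)^½ ≈ 0.00671425 m.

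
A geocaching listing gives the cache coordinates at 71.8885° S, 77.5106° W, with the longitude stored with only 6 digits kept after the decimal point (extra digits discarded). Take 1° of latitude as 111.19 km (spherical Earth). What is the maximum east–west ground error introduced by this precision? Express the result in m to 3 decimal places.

Truncating at 6 decimal places can drop up to a full unit in the last place, so the longitude may be off by as much as 1e-06°.
Parallels shrink by cos φ, so at 71.8885° a degree of longitude is 111190 × 0.3109 ≈ 34565.3 m.
So at most 1e-06° × 34565.3 ≈ 0.0345653 m east–west.

0.035 m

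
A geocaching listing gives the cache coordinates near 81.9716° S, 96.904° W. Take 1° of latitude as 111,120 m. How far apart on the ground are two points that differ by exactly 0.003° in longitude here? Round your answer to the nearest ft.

153 ft

One degree of longitude here spans 111120 × cos 81.9716° = 111120 × 0.1397 ≈ 15519.5 m; 0.003° of that is 46.5584 m.
Converting: 46.5584 m × 3.2808 ft/m ≈ 152.75 ft.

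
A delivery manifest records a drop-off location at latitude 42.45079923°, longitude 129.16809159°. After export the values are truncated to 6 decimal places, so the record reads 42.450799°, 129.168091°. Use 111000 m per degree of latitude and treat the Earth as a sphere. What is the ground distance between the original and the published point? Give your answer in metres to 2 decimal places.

0.05 metres

The latitude changed by +0.00000023° and the longitude by +0.00000059°.
N–S: 0.00000023° × 111000 m/° = 0.02553 m.
East–west at this latitude: 0.00000059° × 111000 × cos 42.4508° ≈ 0.00000059 × 81902.2 = 0.0483223 m.
Distance: √(0.02553² + 0.0483223²) ≈ 0.0546518 m.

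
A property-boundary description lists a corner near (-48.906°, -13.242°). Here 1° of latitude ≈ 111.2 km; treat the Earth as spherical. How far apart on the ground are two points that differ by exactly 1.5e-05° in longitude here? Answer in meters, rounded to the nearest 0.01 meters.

At 48.906° a degree of longitude is 111200 × cos 48.906° ≈ 73091.4 m, so 1.5e-05° corresponds to 1.09637 m.

1.10 meters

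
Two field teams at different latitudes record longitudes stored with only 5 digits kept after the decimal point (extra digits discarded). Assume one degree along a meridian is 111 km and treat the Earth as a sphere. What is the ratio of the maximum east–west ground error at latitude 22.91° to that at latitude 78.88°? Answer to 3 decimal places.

4.776

Truncating at 5 decimal places can drop up to a full unit in the last place, so the longitude may be off by as much as 1e-05°.
At 22.91°: 1e-05° × 111000 × cos 22.91° = 1e-05 × 111000 × 0.9211 ≈ 1.0224 m.
Error at 78.88° = 1e-05° × 111000 × cos 78.88° ≈ 1.11 × 0.1929 = 0.21408 m.
The ratio reduces to cos 22.91° / cos 78.88° = 0.9211/0.1929 ≈ 4.7760.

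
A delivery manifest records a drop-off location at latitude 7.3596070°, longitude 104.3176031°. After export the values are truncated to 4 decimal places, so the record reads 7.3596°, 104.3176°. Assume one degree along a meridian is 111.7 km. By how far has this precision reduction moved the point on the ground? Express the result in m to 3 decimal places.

Δlat = 7.3596070 − 7.3596 = +0.0000070°; Δlon = 104.3176031 − 104.3176 = +0.0000031°.
North–south shift: 0.0000070 × 111700 = 0.7819 m.
East–west at this latitude: 0.0000031° × 111700 × cos 7.3596° ≈ 0.0000031 × 110780 = 0.343417 m.
Distance: √(0.7819² + 0.343417²) ≈ 0.853992 m.

0.854 m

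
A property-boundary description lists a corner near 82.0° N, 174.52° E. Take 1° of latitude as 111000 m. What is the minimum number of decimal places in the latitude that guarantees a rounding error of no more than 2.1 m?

One degree of latitude covers 111000 m.
Rounding to N decimal places gives at most 0.5 × 10⁻ᴺ degrees of error, i.e. 0.5 × 10⁻ᴺ × 111000 m.
Need 0.5 × 111000 × 10⁻ᴺ ≤ 2.1 → 10⁻ᴺ ≤ 3.784e-05, so N ≥ 4.42.
So 5 decimal places suffice (0.555 m); 4 would allow up to 5.55 m.

5 decimal places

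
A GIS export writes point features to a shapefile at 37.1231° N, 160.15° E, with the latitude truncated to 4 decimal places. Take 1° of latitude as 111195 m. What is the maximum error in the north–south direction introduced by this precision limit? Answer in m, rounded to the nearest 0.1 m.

11.1 m

Truncating at 4 decimal places can drop up to a full unit in the last place, so the latitude may be off by as much as 0.0001°.
Along the meridian that is 0.0001° × 111195 m/° = 11.1195 m.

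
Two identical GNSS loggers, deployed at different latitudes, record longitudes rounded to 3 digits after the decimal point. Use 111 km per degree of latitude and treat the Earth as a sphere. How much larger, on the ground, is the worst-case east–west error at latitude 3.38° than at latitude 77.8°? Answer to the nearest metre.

Rounding to 3 decimal places leaves the longitude within ±0.0005° of the true value.
At 3.38°: 0.0005° × 111000 × cos 3.38° = 0.0005 × 111000 × 0.9983 ≈ 55.403 m.
At 77.8°: 0.0005° × 111000 × cos 77.8° = 0.0005 × 111000 × 0.2113 ≈ 11.729 m.
Difference: 55.403 − 11.729 = 43.675 m.

44 metres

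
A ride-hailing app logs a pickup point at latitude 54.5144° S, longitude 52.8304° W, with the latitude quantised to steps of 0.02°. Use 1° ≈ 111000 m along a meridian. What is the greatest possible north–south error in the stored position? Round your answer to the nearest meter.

1110 meters

With a 0.02° grid the true value lies within half a step, ±0.02°/2 = ±0.01°, of the stored one.
North–south distance: 0.01° × 111000 m/° = 1110 m.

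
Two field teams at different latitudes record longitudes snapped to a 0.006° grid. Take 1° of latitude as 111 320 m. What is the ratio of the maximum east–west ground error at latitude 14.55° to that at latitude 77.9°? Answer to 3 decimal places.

With a 0.006° grid the true value lies within half a step, ±0.006°/2 = ±0.003°, of the stored one.
At 14.55°: 0.003° × 111320 × cos 14.55° = 0.003 × 111320 × 0.9679 ≈ 323.25 m.
At 77.9°: 0.003° × 111320 × cos 77.9° = 0.003 × 111320 × 0.2096 ≈ 70.004 m.
Ratio: 323.25 / 70.004 = cos 14.55° / cos 77.9° ≈ 4.6176.

4.618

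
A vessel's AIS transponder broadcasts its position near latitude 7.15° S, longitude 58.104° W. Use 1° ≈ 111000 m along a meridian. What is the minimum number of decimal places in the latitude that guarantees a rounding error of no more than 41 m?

One degree of latitude covers 111000 m.
With N decimal places the half-ulp bound is 0.5·10⁻ᴺ°, or 0.5·10⁻ᴺ × 111000 m on the ground.
Need 0.5 × 111000 × 10⁻ᴺ ≤ 41 → 10⁻ᴺ ≤ 7.387e-04, so N ≥ 3.13.
At 3 places the error can reach 55.5 m, but 4 places keeps it to 5.55 m.

4 decimal places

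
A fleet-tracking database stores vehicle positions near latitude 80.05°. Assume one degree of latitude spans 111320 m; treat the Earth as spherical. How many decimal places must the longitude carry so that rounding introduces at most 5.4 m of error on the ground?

4 decimal places

At 80.05° one degree of longitude covers 111320 × cos 80.05° ≈ 111320 × 0.1728 ≈ 19234.8 m.
N decimal places → at most half a unit in the last place, 0.5 × 10⁻ᴺ° = 19234.8/2 × 10⁻ᴺ m.
Need 0.5 × 19234.8 × 10⁻ᴺ ≤ 5.4 → 10⁻ᴺ ≤ 5.615e-04, so N ≥ 3.25.
N = 3 would give 9.62 m (too coarse); N = 4 gives 0.962 m ≤ 5.4 m.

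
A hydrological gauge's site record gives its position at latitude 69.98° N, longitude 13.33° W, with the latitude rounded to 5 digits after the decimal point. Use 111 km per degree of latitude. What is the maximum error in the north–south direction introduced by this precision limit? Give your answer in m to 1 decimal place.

Rounding to 5 decimal places leaves the latitude within ±5e-06° of the true value.
So the N–S error is at most 5e-06 × 111000 = 0.555 m.

0.6 m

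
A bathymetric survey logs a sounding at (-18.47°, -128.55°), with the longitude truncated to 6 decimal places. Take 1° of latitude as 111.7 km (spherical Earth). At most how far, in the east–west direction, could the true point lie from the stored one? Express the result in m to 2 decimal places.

Truncating at 6 decimal places can drop up to a full unit in the last place, so the longitude may be off by as much as 1e-06°.
At latitude 18.47° a degree of longitude spans 111700 m × cos 18.47° = 111700 × 0.9485 ≈ 105946 m.
East–west error: 1e-06° × 105946 m/° ≈ 0.105946 m.

0.11 m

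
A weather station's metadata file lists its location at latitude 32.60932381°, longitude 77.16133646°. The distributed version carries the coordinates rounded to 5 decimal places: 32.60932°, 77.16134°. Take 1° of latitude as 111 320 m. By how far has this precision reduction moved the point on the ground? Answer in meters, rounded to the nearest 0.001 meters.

0.539 meters

Δlat = 32.60932381 − 32.60932 = +0.00000381°; Δlon = 77.16133646 − 77.16134 = -0.00000354°.
North–south shift: 0.00000381 × 111320 = 0.424129 m.
East–west at this latitude: -0.00000354° × 111320 × cos 32.6093° ≈ -0.00000354 × 93772 = -0.331953 m.
Distance: √(0.424129² + 0.331953²) ≈ 0.538589 m.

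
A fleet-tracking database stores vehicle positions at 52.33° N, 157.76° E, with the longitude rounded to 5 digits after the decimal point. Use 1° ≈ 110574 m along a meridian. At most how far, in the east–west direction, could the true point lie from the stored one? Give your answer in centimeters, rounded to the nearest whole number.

34 centimeters

Rounding to 5 decimal places leaves the longitude within ±5e-06° of the true value.
One degree of longitude at 52.33° is 110574 × cos 52.33° ≈ 110574 × 0.6111 = 67573.2 m.
Maximum E–W displacement: 5e-06 × 67573.2 = 0.337866 m.
That is 0.337866 m = 33.787 cm.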